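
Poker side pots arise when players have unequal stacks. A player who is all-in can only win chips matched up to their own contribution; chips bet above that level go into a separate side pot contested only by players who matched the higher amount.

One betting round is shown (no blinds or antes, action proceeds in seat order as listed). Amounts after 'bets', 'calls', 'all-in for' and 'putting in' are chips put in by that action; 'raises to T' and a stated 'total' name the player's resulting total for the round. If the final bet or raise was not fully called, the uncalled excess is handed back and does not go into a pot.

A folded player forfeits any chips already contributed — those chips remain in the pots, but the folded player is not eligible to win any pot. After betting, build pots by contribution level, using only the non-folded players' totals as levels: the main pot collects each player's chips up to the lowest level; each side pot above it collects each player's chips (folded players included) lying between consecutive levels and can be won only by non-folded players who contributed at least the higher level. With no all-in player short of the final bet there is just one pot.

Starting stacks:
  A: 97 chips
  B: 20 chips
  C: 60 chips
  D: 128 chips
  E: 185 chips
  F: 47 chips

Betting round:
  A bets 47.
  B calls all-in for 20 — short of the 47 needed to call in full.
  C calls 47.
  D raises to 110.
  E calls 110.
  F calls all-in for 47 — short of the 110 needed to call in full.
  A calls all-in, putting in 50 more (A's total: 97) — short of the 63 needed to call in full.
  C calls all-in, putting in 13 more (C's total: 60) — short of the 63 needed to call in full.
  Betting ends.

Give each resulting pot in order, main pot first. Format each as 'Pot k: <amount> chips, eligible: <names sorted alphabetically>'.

Pot 1: 120 chips, eligible: A, B, C, D, E, F
Pot 2: 135 chips, eligible: A, C, D, E, F
Pot 3: 52 chips, eligible: A, C, D, E
Pot 4: 111 chips, eligible: A, D, E
Pot 5: 26 chips, eligible: D, E

Derivation:
Contributions: A=97, B=20, C=60, D=110, E=110, F=47
Pot levels (distinct totals of non-folded players): 20, 47, 60, 97, 110
Layer 1-20: 20 each from A, B, C, D, E, F = 20*6 = 120 chips; eligible A, B, C, D, E, F
Layer 21-47: 27 each from A, C, D, E, F = 27*5 = 135 chips; eligible A, C, D, E, F
Layer 48-60: 13 each from A, C, D, E = 13*4 = 52 chips; eligible A, C, D, E
Layer 61-97: 37 each from A, D, E = 37*3 = 111 chips; eligible A, D, E
Layer 98-110: 13 each from D, E = 13*2 = 26 chips; eligible D, E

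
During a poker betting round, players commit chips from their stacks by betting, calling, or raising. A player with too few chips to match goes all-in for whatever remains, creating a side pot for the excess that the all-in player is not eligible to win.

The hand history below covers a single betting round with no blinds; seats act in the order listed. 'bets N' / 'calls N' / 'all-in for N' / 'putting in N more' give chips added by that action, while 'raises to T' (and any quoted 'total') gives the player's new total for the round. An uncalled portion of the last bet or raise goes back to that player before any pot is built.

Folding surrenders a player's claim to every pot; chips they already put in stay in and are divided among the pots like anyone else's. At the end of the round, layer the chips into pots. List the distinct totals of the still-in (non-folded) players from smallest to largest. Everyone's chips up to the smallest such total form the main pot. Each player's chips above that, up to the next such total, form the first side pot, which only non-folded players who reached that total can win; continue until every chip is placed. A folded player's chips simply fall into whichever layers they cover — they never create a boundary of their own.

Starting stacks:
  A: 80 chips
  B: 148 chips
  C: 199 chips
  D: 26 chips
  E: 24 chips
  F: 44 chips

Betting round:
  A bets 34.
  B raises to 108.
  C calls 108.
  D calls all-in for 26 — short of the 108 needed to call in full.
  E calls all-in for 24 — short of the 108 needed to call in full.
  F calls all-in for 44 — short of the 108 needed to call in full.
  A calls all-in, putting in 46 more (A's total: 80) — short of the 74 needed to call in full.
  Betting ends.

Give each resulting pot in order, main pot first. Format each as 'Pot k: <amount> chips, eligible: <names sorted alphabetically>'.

Contributions: A=80, B=108, C=108, D=26, E=24, F=44
Pot levels (distinct totals of non-folded players): 24, 26, 44, 80, 108
Layer 1-24: 24 each from A, B, C, D, E, F = 24*6 = 144 chips; eligible A, B, C, D, E, F
Layer 25-26: 2 each from A, B, C, D, F = 2*5 = 10 chips; eligible A, B, C, D, F
Layer 27-44: 18 each from A, B, C, F = 18*4 = 72 chips; eligible A, B, C, F
Layer 45-80: 36 each from A, B, C = 36*3 = 108 chips; eligible A, B, C
Layer 81-108: 28 each from B, C = 28*2 = 56 chips; eligible B, C

Pot 1: 144 chips, eligible: A, B, C, D, E, F
Pot 2: 10 chips, eligible: A, B, C, D, F
Pot 3: 72 chips, eligible: A, B, C, F
Pot 4: 108 chips, eligible: A, B, C
Pot 5: 56 chips, eligible: B, C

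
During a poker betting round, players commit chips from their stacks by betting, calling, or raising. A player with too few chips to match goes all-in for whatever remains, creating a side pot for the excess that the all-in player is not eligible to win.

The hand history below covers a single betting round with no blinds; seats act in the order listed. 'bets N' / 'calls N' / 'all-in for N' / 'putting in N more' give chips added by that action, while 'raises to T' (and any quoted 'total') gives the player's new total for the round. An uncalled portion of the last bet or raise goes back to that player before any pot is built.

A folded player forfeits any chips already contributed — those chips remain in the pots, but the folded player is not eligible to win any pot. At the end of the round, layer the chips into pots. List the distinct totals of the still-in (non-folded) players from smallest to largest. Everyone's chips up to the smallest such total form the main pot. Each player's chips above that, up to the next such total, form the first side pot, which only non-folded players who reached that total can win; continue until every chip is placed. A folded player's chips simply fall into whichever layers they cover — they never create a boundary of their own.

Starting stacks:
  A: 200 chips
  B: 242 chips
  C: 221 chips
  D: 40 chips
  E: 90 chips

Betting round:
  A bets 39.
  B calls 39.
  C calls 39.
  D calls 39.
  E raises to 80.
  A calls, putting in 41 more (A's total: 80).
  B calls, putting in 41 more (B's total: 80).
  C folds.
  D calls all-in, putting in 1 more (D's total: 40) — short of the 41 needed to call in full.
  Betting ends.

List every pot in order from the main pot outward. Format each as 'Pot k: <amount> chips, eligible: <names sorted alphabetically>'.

Pot 1: 199 chips, eligible: A, B, D, E
Pot 2: 120 chips, eligible: A, B, E

Derivation:
Contributions: A=80, B=80, C=39, D=40, E=80
Folded: C
Pot levels (distinct totals of non-folded players): 40, 80
Layer 1-40: A 40 + B 40 + C 39 + D 40 + E 40 = 199 chips; eligible A, B, D, E
Layer 41-80: 40 each from A, B, E = 40*3 = 120 chips; eligible A, B, E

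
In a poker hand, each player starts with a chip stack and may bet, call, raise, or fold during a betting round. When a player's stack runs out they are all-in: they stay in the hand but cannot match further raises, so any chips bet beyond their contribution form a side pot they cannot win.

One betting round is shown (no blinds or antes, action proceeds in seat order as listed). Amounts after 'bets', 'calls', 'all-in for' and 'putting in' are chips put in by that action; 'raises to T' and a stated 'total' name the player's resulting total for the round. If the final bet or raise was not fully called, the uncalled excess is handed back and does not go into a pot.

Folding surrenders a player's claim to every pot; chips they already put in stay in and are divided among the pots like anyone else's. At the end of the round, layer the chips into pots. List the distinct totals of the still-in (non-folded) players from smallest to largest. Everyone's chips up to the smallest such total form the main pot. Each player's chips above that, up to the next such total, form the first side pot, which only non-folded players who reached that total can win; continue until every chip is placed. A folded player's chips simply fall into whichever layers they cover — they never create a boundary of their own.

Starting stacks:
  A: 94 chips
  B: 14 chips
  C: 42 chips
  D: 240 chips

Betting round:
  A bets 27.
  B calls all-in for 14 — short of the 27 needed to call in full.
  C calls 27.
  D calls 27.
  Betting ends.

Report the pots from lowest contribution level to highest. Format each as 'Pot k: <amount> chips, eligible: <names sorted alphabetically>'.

Pot 1: 56 chips, eligible: A, B, C, D
Pot 2: 39 chips, eligible: A, C, D

Derivation:
Contributions: A=27, B=14, C=27, D=27
Pot levels (distinct totals of non-folded players): 14, 27
Layer 1-14: 14 each from A, B, C, D = 14*4 = 56 chips; eligible A, B, C, D
Layer 15-27: 13 each from A, C, D = 13*3 = 39 chips; eligible A, C, D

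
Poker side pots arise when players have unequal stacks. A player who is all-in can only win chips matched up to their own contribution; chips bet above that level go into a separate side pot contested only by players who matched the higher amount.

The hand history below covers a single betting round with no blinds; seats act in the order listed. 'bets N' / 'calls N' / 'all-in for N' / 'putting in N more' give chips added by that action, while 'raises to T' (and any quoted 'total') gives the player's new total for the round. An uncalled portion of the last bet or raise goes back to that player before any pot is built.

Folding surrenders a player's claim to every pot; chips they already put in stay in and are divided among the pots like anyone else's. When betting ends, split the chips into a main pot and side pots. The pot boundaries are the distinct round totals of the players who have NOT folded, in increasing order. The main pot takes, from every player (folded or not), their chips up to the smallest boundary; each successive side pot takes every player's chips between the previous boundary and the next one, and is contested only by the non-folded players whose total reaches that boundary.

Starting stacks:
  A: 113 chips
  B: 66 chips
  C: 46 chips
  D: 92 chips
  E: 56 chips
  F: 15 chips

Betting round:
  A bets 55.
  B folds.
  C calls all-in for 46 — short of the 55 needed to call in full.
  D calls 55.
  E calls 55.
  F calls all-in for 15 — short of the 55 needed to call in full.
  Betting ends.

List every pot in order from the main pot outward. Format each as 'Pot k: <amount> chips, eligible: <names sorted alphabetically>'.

Pot 1: 75 chips, eligible: A, C, D, E, F
Pot 2: 124 chips, eligible: A, C, D, E
Pot 3: 27 chips, eligible: A, D, E

Derivation:
Contributions: A=55, C=46, D=55, E=55, F=15
Folded: B
Pot levels (distinct totals of non-folded players): 15, 46, 55
Layer 1-15: 15 each from A, C, D, E, F = 15*5 = 75 chips; eligible A, C, D, E, F
Layer 16-46: 31 each from A, C, D, E = 31*4 = 124 chips; eligible A, C, D, E
Layer 47-55: 9 each from A, D, E = 9*3 = 27 chips; eligible A, D, E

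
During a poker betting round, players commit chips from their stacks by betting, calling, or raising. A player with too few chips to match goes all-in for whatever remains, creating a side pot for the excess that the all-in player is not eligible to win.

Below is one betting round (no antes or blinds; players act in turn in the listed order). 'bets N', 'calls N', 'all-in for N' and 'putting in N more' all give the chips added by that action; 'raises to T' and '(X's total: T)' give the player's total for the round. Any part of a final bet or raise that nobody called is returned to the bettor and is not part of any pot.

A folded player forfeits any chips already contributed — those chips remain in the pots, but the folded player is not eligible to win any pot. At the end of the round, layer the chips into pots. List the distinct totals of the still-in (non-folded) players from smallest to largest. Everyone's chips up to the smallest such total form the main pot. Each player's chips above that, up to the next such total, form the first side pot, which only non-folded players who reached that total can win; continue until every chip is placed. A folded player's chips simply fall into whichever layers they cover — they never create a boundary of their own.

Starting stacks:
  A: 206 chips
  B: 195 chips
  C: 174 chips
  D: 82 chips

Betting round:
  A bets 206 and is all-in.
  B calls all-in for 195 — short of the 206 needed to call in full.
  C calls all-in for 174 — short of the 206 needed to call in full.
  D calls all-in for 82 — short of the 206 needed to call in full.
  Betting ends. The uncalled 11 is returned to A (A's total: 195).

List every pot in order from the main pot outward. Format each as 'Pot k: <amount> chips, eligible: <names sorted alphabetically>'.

Pot 1: 328 chips, eligible: A, B, C, D
Pot 2: 276 chips, eligible: A, B, C
Pot 3: 42 chips, eligible: A, B

Derivation:
Contributions (after 11 returned to A): A=195, B=195, C=174, D=82
Pot levels (distinct totals of non-folded players): 82, 174, 195
Layer 1-82: 82 each from A, B, C, D = 82*4 = 328 chips; eligible A, B, C, D
Layer 83-174: 92 each from A, B, C = 92*3 = 276 chips; eligible A, B, C
Layer 175-195: 21 each from A, B = 21*2 = 42 chips; eligible A, B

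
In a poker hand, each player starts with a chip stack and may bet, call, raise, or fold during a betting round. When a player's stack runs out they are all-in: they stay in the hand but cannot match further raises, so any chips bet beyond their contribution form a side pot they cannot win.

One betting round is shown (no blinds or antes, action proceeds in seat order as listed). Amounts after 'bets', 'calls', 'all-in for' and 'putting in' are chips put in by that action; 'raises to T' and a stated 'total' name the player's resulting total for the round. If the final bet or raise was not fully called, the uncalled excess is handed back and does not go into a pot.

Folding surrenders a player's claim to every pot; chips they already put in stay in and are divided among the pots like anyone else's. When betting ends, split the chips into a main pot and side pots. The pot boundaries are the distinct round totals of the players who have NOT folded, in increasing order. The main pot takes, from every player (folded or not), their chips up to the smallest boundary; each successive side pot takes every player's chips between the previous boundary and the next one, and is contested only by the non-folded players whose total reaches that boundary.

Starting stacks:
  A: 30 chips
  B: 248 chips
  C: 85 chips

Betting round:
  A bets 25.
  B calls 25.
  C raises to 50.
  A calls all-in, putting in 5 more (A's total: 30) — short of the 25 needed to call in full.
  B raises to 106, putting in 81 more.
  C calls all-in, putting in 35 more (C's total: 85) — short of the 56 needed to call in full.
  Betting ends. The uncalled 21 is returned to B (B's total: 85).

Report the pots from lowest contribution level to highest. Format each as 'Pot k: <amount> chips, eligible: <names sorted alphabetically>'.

Contributions (after 21 returned to B): A=30, B=85, C=85
Pot levels (distinct totals of non-folded players): 30, 85
Layer 1-30: 30 each from A, B, C = 30*3 = 90 chips; eligible A, B, C
Layer 31-85: 55 each from B, C = 55*2 = 110 chips; eligible B, C

Pot 1: 90 chips, eligible: A, B, C
Pot 2: 110 chips, eligible: B, C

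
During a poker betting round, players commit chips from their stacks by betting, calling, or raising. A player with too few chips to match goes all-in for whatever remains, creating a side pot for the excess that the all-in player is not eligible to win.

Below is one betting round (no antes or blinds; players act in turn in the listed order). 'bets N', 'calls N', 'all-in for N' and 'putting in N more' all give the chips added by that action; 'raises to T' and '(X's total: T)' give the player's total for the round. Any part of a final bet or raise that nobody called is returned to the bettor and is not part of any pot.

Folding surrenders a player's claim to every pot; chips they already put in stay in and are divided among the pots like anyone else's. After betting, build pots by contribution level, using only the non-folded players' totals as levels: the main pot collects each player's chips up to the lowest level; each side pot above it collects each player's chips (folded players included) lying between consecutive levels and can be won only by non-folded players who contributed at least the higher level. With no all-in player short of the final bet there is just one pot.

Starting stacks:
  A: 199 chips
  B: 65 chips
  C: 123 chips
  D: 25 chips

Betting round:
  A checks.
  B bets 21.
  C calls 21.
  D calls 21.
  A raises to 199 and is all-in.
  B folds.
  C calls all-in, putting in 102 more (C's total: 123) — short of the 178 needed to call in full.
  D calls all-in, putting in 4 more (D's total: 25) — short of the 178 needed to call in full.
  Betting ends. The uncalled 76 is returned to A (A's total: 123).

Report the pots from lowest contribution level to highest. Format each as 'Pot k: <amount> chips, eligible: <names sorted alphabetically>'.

Pot 1: 96 chips, eligible: A, C, D
Pot 2: 196 chips, eligible: A, C

Derivation:
Contributions (after 76 returned to A): A=123, B=21, C=123, D=25
Folded: B
Pot levels (distinct totals of non-folded players): 25, 123
Layer 1-25: A 25 + B 21 + C 25 + D 25 = 96 chips; eligible A, C, D
Layer 26-123: 98 each from A, C = 98*2 = 196 chips; eligible A, C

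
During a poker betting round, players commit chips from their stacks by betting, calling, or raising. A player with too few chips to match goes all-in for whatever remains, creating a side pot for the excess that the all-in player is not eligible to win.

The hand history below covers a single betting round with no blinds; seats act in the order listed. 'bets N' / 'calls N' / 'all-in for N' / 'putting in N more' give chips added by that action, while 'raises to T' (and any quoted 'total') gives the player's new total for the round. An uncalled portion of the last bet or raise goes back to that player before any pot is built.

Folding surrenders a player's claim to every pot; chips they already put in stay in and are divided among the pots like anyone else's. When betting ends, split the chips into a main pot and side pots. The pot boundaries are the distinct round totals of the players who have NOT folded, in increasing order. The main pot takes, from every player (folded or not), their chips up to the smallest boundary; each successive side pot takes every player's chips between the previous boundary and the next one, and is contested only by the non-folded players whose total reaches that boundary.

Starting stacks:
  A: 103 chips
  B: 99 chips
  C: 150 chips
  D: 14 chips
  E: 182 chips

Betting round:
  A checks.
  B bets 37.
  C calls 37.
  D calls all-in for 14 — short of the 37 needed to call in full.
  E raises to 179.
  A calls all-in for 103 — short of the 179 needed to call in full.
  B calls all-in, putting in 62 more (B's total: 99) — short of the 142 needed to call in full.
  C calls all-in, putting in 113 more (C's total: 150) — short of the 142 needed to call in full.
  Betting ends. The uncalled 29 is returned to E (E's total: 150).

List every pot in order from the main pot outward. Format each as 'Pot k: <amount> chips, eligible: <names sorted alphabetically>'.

Pot 1: 70 chips, eligible: A, B, C, D, E
Pot 2: 340 chips, eligible: A, B, C, E
Pot 3: 12 chips, eligible: A, C, E
Pot 4: 94 chips, eligible: C, E

Derivation:
Contributions (after 29 returned to E): A=103, B=99, C=150, D=14, E=150
Pot levels (distinct totals of non-folded players): 14, 99, 103, 150
Layer 1-14: 14 each from A, B, C, D, E = 14*5 = 70 chips; eligible A, B, C, D, E
Layer 15-99: 85 each from A, B, C, E = 85*4 = 340 chips; eligible A, B, C, E
Layer 100-103: 4 each from A, C, E = 4*3 = 12 chips; eligible A, C, E
Layer 104-150: 47 each from C, E = 47*2 = 94 chips; eligible C, E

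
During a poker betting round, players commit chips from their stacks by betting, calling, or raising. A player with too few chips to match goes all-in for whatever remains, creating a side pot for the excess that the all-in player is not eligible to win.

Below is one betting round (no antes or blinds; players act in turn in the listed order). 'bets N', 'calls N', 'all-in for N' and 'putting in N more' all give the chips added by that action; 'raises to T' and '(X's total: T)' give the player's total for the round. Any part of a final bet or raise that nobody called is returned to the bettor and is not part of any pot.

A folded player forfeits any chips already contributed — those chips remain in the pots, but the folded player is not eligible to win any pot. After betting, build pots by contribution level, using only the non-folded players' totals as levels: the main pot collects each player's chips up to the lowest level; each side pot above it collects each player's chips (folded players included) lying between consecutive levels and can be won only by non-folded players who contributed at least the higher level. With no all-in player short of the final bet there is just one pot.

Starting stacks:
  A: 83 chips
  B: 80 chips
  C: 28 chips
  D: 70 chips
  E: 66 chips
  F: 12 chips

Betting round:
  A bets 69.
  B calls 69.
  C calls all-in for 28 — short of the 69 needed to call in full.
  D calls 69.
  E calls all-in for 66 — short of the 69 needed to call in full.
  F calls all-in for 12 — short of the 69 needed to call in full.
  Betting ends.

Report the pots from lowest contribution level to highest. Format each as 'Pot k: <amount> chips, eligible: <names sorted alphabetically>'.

Pot 1: 72 chips, eligible: A, B, C, D, E, F
Pot 2: 80 chips, eligible: A, B, C, D, E
Pot 3: 152 chips, eligible: A, B, D, E
Pot 4: 9 chips, eligible: A, B, D

Derivation:
Contributions: A=69, B=69, C=28, D=69, E=66, F=12
Pot levels (distinct totals of non-folded players): 12, 28, 66, 69
Layer 1-12: 12 each from A, B, C, D, E, F = 12*6 = 72 chips; eligible A, B, C, D, E, F
Layer 13-28: 16 each from A, B, C, D, E = 16*5 = 80 chips; eligible A, B, C, D, E
Layer 29-66: 38 each from A, B, D, E = 38*4 = 152 chips; eligible A, B, D, E
Layer 67-69: 3 each from A, B, D = 3*3 = 9 chips; eligible A, B, D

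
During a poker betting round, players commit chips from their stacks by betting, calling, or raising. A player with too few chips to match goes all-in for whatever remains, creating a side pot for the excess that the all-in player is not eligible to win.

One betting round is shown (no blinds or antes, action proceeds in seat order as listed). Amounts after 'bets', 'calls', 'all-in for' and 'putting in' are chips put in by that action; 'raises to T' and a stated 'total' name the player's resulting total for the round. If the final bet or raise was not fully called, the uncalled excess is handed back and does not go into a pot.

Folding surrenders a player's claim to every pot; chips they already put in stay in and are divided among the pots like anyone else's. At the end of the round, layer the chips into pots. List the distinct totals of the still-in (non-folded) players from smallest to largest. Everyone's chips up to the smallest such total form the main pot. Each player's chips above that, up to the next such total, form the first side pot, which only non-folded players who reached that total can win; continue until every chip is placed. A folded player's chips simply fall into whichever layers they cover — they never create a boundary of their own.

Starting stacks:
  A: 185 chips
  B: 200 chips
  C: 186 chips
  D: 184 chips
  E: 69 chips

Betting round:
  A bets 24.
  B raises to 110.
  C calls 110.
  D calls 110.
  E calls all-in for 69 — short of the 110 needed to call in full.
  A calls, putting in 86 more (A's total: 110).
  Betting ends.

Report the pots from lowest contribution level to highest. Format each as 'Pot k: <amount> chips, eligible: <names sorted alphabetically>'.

Contributions: A=110, B=110, C=110, D=110, E=69
Pot levels (distinct totals of non-folded players): 69, 110
Layer 1-69: 69 each from A, B, C, D, E = 69*5 = 345 chips; eligible A, B, C, D, E
Layer 70-110: 41 each from A, B, C, D = 41*4 = 164 chips; eligible A, B, C, D

Pot 1: 345 chips, eligible: A, B, C, D, E
Pot 2: 164 chips, eligible: A, B, C, D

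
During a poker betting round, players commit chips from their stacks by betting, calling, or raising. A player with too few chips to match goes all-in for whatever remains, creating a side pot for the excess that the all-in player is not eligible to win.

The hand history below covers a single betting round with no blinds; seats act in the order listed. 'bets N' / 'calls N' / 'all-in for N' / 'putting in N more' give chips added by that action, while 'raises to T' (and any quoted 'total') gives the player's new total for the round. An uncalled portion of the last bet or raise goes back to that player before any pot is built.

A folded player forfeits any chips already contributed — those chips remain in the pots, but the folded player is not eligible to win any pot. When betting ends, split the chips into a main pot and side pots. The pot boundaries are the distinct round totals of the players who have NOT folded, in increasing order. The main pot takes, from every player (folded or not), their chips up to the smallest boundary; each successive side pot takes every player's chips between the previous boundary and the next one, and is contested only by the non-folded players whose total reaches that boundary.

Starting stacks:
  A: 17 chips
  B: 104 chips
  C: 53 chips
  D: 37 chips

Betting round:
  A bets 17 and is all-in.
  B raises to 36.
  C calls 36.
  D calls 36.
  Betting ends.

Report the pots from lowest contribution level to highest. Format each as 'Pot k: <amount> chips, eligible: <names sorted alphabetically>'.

Pot 1: 68 chips, eligible: A, B, C, D
Pot 2: 57 chips, eligible: B, C, D

Derivation:
Contributions: A=17, B=36, C=36, D=36
Pot levels (distinct totals of non-folded players): 17, 36
Layer 1-17: 17 each from A, B, C, D = 17*4 = 68 chips; eligible A, B, C, D
Layer 18-36: 19 each from B, C, D = 19*3 = 57 chips; eligible B, C, D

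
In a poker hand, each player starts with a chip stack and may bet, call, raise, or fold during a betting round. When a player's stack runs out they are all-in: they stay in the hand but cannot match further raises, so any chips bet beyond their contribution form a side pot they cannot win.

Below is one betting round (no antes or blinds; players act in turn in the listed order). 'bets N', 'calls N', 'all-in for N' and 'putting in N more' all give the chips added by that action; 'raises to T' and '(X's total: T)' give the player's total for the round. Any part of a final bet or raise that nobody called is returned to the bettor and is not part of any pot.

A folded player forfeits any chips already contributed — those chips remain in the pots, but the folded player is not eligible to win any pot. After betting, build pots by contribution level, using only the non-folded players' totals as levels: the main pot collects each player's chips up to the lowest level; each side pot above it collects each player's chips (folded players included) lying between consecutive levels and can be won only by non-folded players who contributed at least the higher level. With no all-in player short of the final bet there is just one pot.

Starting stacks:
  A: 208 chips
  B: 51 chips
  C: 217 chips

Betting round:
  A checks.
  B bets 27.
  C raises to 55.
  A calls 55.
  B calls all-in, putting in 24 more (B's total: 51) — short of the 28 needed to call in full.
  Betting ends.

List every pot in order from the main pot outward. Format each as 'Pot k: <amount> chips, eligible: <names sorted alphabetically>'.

Contributions: A=55, B=51, C=55
Pot levels (distinct totals of non-folded players): 51, 55
Layer 1-51: 51 each from A, B, C = 51*3 = 153 chips; eligible A, B, C
Layer 52-55: 4 each from A, C = 4*2 = 8 chips; eligible A, C

Pot 1: 153 chips, eligible: A, B, C
Pot 2: 8 chips, eligible: A, C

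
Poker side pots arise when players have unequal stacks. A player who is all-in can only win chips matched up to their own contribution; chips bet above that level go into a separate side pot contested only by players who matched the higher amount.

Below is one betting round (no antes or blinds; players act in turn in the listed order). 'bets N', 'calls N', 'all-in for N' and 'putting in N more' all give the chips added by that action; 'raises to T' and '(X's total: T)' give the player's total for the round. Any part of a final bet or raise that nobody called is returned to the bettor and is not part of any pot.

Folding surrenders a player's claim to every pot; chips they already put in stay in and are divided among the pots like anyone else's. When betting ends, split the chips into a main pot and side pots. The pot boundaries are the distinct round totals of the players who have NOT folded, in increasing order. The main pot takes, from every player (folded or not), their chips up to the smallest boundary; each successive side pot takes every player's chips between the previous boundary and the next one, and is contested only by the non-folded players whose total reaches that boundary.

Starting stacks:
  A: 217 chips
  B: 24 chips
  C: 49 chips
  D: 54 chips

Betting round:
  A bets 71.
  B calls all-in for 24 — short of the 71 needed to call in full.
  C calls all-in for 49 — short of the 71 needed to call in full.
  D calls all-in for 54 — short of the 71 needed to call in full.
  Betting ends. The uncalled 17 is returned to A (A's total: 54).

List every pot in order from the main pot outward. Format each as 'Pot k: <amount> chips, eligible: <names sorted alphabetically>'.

Pot 1: 96 chips, eligible: A, B, C, D
Pot 2: 75 chips, eligible: A, C, D
Pot 3: 10 chips, eligible: A, D

Derivation:
Contributions (after 17 returned to A): A=54, B=24, C=49, D=54
Pot levels (distinct totals of non-folded players): 24, 49, 54
Layer 1-24: 24 each from A, B, C, D = 24*4 = 96 chips; eligible A, B, C, D
Layer 25-49: 25 each from A, C, D = 25*3 = 75 chips; eligible A, C, D
Layer 50-54: 5 each from A, D = 5*2 = 10 chips; eligible A, D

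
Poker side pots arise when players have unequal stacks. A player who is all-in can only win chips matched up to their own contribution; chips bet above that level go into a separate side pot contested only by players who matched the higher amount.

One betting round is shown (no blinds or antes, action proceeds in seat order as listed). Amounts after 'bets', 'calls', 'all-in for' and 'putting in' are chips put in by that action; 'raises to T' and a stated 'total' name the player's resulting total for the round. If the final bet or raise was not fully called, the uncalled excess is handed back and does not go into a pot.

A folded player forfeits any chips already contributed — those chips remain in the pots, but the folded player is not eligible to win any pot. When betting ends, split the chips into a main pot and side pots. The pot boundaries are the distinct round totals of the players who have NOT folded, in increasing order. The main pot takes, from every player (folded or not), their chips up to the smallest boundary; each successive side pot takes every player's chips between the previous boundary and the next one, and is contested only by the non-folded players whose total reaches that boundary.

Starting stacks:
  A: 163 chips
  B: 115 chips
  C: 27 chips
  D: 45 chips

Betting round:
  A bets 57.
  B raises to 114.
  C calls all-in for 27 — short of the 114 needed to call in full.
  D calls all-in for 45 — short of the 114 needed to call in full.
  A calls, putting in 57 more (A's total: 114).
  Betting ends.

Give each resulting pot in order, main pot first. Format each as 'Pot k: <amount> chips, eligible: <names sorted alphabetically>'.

Contributions: A=114, B=114, C=27, D=45
Pot levels (distinct totals of non-folded players): 27, 45, 114
Layer 1-27: 27 each from A, B, C, D = 27*4 = 108 chips; eligible A, B, C, D
Layer 28-45: 18 each from A, B, D = 18*3 = 54 chips; eligible A, B, D
Layer 46-114: 69 each from A, B = 69*2 = 138 chips; eligible A, B

Pot 1: 108 chips, eligible: A, B, C, D
Pot 2: 54 chips, eligible: A, B, D
Pot 3: 138 chips, eligible: A, B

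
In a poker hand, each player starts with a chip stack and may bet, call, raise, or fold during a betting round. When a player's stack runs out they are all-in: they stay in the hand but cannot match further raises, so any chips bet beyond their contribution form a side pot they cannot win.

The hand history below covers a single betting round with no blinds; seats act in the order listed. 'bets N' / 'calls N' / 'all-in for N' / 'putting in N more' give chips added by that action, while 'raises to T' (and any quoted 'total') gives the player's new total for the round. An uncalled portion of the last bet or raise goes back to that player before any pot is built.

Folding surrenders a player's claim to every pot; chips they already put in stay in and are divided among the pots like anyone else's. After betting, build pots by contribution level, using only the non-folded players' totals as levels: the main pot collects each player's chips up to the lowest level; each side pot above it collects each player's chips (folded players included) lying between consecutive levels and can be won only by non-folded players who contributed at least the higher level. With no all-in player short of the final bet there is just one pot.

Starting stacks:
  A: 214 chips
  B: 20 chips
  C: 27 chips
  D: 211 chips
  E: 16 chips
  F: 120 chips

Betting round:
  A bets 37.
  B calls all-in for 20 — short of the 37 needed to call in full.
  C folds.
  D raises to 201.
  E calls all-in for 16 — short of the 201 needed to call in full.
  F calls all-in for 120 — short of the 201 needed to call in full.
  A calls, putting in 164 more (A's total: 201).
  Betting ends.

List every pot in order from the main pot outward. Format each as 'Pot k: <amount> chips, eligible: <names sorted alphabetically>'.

Pot 1: 80 chips, eligible: A, B, D, E, F
Pot 2: 16 chips, eligible: A, B, D, F
Pot 3: 300 chips, eligible: A, D, F
Pot 4: 162 chips, eligible: A, D

Derivation:
Contributions: A=201, B=20, D=201, E=16, F=120
Folded: C
Pot levels (distinct totals of non-folded players): 16, 20, 120, 201
Layer 1-16: 16 each from A, B, D, E, F = 16*5 = 80 chips; eligible A, B, D, E, F
Layer 17-20: 4 each from A, B, D, F = 4*4 = 16 chips; eligible A, B, D, F
Layer 21-120: 100 each from A, D, F = 100*3 = 300 chips; eligible A, D, F
Layer 121-201: 81 each from A, D = 81*2 = 162 chips; eligible A, D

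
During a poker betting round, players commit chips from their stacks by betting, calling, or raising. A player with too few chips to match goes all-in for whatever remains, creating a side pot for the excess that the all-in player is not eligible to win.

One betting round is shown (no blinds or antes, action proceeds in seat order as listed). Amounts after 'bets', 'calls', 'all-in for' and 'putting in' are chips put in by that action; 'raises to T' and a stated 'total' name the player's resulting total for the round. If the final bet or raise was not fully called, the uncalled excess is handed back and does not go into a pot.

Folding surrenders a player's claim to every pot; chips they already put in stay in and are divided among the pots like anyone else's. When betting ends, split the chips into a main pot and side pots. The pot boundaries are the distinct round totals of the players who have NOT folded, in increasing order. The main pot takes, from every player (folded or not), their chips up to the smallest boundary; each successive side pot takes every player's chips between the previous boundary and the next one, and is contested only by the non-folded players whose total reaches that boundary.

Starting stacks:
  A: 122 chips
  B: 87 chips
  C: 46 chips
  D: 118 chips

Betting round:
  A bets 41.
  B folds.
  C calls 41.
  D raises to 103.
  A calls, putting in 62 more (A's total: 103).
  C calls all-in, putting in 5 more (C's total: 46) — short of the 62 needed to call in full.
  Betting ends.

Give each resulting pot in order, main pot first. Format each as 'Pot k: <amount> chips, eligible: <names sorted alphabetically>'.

Pot 1: 138 chips, eligible: A, C, D
Pot 2: 114 chips, eligible: A, D

Derivation:
Contributions: A=103, C=46, D=103
Folded: B
Pot levels (distinct totals of non-folded players): 46, 103
Layer 1-46: 46 each from A, C, D = 46*3 = 138 chips; eligible A, C, D
Layer 47-103: 57 each from A, D = 57*2 = 114 chips; eligible A, D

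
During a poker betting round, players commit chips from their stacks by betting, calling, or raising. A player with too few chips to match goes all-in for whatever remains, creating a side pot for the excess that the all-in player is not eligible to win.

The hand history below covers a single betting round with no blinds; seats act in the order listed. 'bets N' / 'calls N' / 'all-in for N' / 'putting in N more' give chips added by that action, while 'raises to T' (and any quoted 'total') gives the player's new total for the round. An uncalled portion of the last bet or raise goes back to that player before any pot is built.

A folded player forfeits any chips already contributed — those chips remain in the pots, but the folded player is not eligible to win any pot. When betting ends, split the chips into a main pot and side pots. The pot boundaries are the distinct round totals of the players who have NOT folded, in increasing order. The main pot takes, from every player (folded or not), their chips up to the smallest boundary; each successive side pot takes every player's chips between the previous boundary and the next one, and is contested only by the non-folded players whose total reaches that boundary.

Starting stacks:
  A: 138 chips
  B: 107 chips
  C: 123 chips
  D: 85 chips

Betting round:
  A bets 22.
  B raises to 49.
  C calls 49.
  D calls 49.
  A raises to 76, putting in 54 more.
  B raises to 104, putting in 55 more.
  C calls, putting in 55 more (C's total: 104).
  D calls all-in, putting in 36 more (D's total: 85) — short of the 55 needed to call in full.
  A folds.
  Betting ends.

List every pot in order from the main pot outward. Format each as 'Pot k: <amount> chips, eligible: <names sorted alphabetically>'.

Pot 1: 331 chips, eligible: B, C, D
Pot 2: 38 chips, eligible: B, C

Derivation:
Contributions: A=76, B=104, C=104, D=85
Folded: A
Pot levels (distinct totals of non-folded players): 85, 104
Layer 1-85: A 76 + B 85 + C 85 + D 85 = 331 chips; eligible B, C, D
Layer 86-104: 19 each from B, C = 19*2 = 38 chips; eligible B, C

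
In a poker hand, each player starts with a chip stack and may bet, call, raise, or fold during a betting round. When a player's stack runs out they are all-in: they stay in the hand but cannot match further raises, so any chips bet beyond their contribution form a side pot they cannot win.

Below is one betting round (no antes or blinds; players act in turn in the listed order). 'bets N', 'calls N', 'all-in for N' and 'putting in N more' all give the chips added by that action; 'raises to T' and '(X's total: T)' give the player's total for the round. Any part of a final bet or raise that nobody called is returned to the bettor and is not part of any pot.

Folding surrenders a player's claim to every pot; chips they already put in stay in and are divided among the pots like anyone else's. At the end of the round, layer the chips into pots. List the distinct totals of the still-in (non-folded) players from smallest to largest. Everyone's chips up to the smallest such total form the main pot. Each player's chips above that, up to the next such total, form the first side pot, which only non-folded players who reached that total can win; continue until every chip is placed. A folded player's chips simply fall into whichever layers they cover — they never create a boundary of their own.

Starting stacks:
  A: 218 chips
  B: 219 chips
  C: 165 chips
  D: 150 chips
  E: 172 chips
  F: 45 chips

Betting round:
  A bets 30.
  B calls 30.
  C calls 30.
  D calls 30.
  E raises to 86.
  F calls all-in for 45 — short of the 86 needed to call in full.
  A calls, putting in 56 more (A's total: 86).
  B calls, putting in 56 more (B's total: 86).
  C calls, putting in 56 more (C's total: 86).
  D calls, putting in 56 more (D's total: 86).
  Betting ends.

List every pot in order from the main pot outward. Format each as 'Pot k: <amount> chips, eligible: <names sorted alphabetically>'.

Contributions: A=86, B=86, C=86, D=86, E=86, F=45
Pot levels (distinct totals of non-folded players): 45, 86
Layer 1-45: 45 each from A, B, C, D, E, F = 45*6 = 270 chips; eligible A, B, C, D, E, F
Layer 46-86: 41 each from A, B, C, D, E = 41*5 = 205 chips; eligible A, B, C, D, E

Pot 1: 270 chips, eligible: A, B, C, D, E, F
Pot 2: 205 chips, eligible: A, B, C, D, E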